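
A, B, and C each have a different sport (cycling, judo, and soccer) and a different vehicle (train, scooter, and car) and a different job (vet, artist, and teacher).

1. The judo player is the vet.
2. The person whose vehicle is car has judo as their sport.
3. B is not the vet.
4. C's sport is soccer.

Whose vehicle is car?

A

With clues 1–3, B is impossible for the one with vehicle car.
With clues 1–4, C is impossible for the one with vehicle car.
That leaves A.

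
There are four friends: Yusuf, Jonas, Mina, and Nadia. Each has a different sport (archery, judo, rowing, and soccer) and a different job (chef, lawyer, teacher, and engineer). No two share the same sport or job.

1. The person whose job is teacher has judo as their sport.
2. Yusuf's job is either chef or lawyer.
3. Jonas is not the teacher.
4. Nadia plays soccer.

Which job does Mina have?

teacher

With clues 1–4, chef, engineer, and lawyer are impossible for Mina's job.
That leaves teacher.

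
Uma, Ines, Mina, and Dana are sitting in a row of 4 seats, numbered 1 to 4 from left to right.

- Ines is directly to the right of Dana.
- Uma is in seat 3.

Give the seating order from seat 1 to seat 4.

From clue 1: Ines is in {2,3,4}.
From clues 1–2: Dana → seat 1, Ines → seat 2, Uma → seat 3, Mina → seat 4.

Dana, Ines, Uma, Mina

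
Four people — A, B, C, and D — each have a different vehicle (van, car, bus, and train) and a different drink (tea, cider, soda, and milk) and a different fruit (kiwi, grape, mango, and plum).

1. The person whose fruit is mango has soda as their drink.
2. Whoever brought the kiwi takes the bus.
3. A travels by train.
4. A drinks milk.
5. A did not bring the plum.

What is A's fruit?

grape

With clues 1–3, kiwi is impossible for A's fruit.
With clues 1–4, mango is impossible for A's fruit.
With clues 1–5, plum is impossible for A's fruit.
That leaves grape.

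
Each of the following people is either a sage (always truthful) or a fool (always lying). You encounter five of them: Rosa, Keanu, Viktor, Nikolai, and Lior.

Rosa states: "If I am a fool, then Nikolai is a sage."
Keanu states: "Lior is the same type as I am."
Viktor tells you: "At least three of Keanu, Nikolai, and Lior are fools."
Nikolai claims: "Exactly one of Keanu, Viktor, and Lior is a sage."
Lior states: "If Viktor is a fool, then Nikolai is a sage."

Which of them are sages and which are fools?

Rosa: sage, Keanu: fool, Viktor: fool, Nikolai: sage, Lior: sage

Consider Rosa. Suppose Rosa is a fool.
Then no assignment of the remaining roles makes every statement match its speaker's type — contradiction.
So Rosa is a sage.
Consider Keanu. Suppose Keanu is a sage.
Then no assignment of the remaining roles makes every statement match its speaker's type — contradiction.
So Keanu is a fool.
Consider Viktor. Suppose Viktor is a sage.
Then no assignment of the remaining roles makes every statement match its speaker's type — contradiction.
So Viktor is a fool.
Consider Nikolai. Suppose Nikolai is a fool.
Then no assignment of the remaining roles makes every statement match its speaker's type — contradiction.
So Nikolai is a sage.
With that fixed, Lior's statement is true, so Lior is a sage.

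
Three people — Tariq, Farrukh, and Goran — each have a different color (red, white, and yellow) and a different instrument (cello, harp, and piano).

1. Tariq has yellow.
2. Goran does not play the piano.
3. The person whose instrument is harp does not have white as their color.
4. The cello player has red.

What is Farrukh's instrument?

piano

With clues 1–4, cello and harp are impossible for Farrukh's instrument.
That leaves piano.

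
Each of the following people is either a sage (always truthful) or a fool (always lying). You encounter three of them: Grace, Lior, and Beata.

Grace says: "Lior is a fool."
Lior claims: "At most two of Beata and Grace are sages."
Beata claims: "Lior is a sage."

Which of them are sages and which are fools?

Regardless of anyone's role, Lior's statement is true, so Lior is a sage.
With that fixed, Beata's statement is true, so Beata is a sage.
With that fixed, Grace's statement is false, so Grace is a fool.

Grace: fool, Lior: sage, Beata: sage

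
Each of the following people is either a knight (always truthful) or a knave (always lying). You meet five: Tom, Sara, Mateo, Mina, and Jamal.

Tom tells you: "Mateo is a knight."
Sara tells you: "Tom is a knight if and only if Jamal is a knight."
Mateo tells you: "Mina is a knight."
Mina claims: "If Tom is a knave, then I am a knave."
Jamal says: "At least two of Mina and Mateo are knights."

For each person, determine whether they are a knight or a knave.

Consider Tom. Suppose Tom is a knave.
Then whichever role Mina has, Mina's statement has the wrong truth value — contradiction.
So Tom is a knight.
With that fixed, Mina's statement is true, so Mina is a knight.
With that fixed, Mateo's statement is true, so Mateo is a knight.
With that fixed, Jamal's statement is true, so Jamal is a knight.
With that fixed, Sara's statement is true, so Sara is a knight.

Tom: knight, Sara: knight, Mateo: knight, Mina: knight, Jamal: knight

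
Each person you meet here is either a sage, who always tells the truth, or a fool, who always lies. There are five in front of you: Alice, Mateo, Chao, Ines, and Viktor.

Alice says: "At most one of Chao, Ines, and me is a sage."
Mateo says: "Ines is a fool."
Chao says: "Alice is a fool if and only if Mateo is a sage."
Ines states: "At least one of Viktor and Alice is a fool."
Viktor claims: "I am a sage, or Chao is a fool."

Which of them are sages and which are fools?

Consider Alice. Suppose Alice is a fool.
Then no assignment of the remaining roles makes every statement match its speaker's type — contradiction.
So Alice is a sage.
Consider Mateo. Suppose Mateo is a fool.
Then no assignment of the remaining roles makes every statement match its speaker's type — contradiction.
So Mateo is a sage.
With that fixed, Chao's statement is false, so Chao is a fool.
With that fixed, Viktor's statement is true, so Viktor is a sage.
With that fixed, Ines's statement is false, so Ines is a fool.

Alice: sage, Mateo: sage, Chao: fool, Ines: fool, Viktor: sage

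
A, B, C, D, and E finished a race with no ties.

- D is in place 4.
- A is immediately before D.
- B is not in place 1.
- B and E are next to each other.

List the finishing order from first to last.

E, B, A, D, C

From clue 1: D → place 4.
From clues 1–2: A → place 3.
From clues 1–3: B is in {2,5}.
From clues 1–4: E → place 1, B → place 2, C → place 5.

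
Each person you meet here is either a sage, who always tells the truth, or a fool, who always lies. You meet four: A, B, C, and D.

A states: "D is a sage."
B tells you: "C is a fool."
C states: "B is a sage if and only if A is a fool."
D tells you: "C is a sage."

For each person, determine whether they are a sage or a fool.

A: sage, B: fool, C: sage, D: sage

Consider A. Suppose A is a fool.
Then no assignment of the remaining roles makes every statement match its speaker's type — contradiction.
So A is a sage.
Consider B. Suppose B is a sage.
Then no assignment of the remaining roles makes every statement match its speaker's type — contradiction.
So B is a fool.
With that fixed, C's statement is true, so C is a sage.
With that fixed, D's statement is true, so D is a sage.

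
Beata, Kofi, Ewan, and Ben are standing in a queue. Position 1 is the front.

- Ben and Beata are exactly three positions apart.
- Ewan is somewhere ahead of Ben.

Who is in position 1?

With clue 1, Ewan and Kofi are ruled out for position 1.
With clues 1–2, Ben is ruled out for position 1.
So position 1 is Beata.

Beata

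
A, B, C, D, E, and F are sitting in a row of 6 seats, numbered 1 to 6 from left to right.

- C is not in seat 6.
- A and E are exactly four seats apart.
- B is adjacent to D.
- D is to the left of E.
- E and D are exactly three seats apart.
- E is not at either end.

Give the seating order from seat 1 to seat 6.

From clue 1: C is in {1,2,3,4,5}.
From clues 1–2: A is in {1,2,5,6}.
From clues 1–4: A is in {1,2}.
From clues 1–6: A → seat 1, D → seat 2, B → seat 3, C → seat 4, E → seat 5, F → seat 6.

A, D, B, C, E, F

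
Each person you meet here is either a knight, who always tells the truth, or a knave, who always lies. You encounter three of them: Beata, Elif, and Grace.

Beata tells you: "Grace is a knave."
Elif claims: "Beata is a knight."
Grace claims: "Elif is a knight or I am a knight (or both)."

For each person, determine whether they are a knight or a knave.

Consider Beata. Suppose Beata is a knight.
Then no assignment of the remaining roles makes every statement match its speaker's type — contradiction.
So Beata is a knave.
With that fixed, Elif's statement is false, so Elif is a knave.
Consider Grace. Suppose Grace is a knave.
Then Beata's statement comes out true, contradicting Beata being a knave.
So Grace is a knight.

Beata: knave, Elif: knave, Grace: knight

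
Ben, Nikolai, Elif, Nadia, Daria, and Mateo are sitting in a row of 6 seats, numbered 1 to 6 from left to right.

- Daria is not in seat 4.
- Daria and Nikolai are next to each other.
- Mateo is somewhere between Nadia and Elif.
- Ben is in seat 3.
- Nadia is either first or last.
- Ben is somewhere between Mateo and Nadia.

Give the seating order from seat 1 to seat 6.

Elif, Mateo, Ben, Nikolai, Daria, Nadia

From clue 1: Daria is in {1,2,3,5,6}.
From clues 1–3: Mateo is in {2,3,4,5}.
From clues 1–4: Ben → seat 3.
From clues 1–5: Nadia is in {1,6}.
From clues 1–6: Elif → seat 1, Mateo → seat 2, Nikolai → seat 4, Daria → seat 5, Nadia → seat 6.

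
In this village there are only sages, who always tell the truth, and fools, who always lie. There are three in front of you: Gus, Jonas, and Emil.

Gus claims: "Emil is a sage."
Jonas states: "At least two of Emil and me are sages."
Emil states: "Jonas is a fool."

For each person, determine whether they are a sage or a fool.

Gus: sage, Jonas: fool, Emil: sage

Consider Gus. Suppose Gus is a fool.
Then no assignment of the remaining roles makes every statement match its speaker's type — contradiction.
So Gus is a sage.
Consider Jonas. Suppose Jonas is a sage.
Then no assignment of the remaining roles makes every statement match its speaker's type — contradiction.
So Jonas is a fool.
With that fixed, Emil's statement is true, so Emil is a sage.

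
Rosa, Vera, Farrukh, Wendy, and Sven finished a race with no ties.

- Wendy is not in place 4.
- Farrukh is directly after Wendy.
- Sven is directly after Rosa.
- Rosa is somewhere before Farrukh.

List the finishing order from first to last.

From clue 1: Wendy is in {1,2,3,5}.
From clues 1–2: Farrukh is in {2,3,4}.
From clues 1–3: Rosa is in {1,3,4}.
From clues 1–4: Rosa → place 1, Sven → place 2, Wendy → place 3, Farrukh → place 4, Vera → place 5.

Rosa, Sven, Wendy, Farrukh, Vera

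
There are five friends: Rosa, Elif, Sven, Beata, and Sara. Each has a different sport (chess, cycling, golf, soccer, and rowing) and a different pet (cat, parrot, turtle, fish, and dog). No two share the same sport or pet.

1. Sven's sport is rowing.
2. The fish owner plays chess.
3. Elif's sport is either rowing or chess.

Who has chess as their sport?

Elif

Clue 1 rules out Sven for the one with sport chess.
With clues 1–3, Beata, Rosa, and Sara are impossible for the one with sport chess.
That leaves Elif.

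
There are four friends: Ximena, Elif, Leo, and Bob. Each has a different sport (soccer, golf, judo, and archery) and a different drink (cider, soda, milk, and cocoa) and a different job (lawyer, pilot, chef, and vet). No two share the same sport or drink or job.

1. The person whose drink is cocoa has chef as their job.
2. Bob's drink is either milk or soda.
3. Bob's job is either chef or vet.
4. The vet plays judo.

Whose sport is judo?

With clues 1–4, Elif, Leo, and Ximena are impossible for the one with sport judo.
That leaves Bob.

Bob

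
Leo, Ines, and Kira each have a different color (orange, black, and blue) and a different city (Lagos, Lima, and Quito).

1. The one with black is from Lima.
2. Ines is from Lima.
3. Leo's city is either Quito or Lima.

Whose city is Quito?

Leo

With clues 1–2, Ines is impossible for the one with city Quito.
With clues 1–3, Kira is impossible for the one with city Quito.
That leaves Leo.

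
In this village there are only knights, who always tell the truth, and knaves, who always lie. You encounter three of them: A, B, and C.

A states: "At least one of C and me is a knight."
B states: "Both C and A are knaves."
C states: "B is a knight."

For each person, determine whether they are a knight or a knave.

A: knight, B: knave, C: knave

Consider A. Suppose A is a knave.
Then no assignment of the remaining roles makes every statement match its speaker's type — contradiction.
So A is a knight.
With that fixed, B's statement is false, so B is a knave.
With that fixed, C's statement is false, so C is a knave.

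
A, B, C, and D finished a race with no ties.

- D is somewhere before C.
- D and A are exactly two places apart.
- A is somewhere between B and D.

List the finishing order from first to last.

D, C, A, B

From clue 1: C is in {2,3,4}.
From clues 1–2: A is in {1,3,4}.
From clues 1–3: D → place 1, C → place 2, A → place 3, B → place 4.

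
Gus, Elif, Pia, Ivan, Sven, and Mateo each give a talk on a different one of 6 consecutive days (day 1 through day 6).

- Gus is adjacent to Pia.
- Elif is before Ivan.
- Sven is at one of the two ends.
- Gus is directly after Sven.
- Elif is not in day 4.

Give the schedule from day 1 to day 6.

Sven, Gus, Pia, Mateo, Elif, Ivan

From clues 1–2: Elif is in {1,2,3,4,5}.
From clues 1–3: Sven is in {1,6}.
From clues 1–4: Sven → day 1, Gus → day 2, Pia → day 3.
From clues 1–5: Mateo → day 4, Elif → day 5, Ivan → day 6.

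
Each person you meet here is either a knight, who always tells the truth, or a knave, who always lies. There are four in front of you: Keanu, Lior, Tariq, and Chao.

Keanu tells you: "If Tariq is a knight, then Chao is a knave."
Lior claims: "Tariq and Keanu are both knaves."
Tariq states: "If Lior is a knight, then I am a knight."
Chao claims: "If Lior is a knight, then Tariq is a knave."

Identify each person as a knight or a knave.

Consider Keanu. Suppose Keanu is a knight.
Then no assignment of the remaining roles makes every statement match its speaker's type — contradiction.
So Keanu is a knave.
Consider Lior. Suppose Lior is a knight.
Then no assignment of the remaining roles makes every statement match its speaker's type — contradiction.
So Lior is a knave.
With that fixed, Tariq's statement is true, so Tariq is a knight.
With that fixed, Chao's statement is true, so Chao is a knight.

Keanu: knave, Lior: knave, Tariq: knight, Chao: knight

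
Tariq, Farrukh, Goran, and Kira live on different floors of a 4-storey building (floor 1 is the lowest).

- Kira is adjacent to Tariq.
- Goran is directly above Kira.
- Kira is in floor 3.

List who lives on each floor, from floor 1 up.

From clues 1–2: Tariq is in {1,2}.
From clues 1–3: Farrukh → floor 1, Tariq → floor 2, Kira → floor 3, Goran → floor 4.

Farrukh, Tariq, Kira, Goran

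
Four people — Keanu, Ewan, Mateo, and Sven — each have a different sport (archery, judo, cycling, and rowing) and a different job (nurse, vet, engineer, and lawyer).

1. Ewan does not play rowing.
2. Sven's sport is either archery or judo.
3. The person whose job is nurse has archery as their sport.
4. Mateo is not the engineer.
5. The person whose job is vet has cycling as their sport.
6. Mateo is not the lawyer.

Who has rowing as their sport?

Clue 1 rules out Ewan for the one with sport rowing.
With clues 1–2, Sven is impossible for the one with sport rowing.
With clues 1–6, Mateo is impossible for the one with sport rowing.
That leaves Keanu.

Keanu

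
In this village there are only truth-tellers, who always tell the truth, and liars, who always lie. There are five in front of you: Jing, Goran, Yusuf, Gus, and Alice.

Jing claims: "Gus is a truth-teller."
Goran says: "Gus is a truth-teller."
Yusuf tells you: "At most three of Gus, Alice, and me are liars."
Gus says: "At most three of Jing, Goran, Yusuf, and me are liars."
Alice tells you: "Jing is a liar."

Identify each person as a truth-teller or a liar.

Regardless of anyone's role, Yusuf's statement is true, so Yusuf is a truth-teller.
With that fixed, Gus's statement is true, so Gus is a truth-teller.
With that fixed, Jing's statement is true, so Jing is a truth-teller.
With that fixed, Goran's statement is true, so Goran is a truth-teller.
With that fixed, Alice's statement is false, so Alice is a liar.

Jing: truth-teller, Goran: truth-teller, Yusuf: truth-teller, Gus: truth-teller, Alice: liar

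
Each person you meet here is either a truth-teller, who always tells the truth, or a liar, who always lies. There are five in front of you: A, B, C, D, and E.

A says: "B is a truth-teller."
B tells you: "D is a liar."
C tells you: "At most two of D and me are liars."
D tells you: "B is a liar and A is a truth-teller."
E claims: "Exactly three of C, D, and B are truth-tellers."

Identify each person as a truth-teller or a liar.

A: truth-teller, B: truth-teller, C: truth-teller, D: liar, E: liar

Regardless of anyone's role, C's statement is true, so C is a truth-teller.
Consider A. Suppose A is a liar.
Then no assignment of the remaining roles makes every statement match its speaker's type — contradiction.
So A is a truth-teller.
Consider B. Suppose B is a liar.
Then A's statement comes out false, contradicting A being a truth-teller.
So B is a truth-teller.
With that fixed, D's statement is false, so D is a liar.
With that fixed, E's statement is false, so E is a liar.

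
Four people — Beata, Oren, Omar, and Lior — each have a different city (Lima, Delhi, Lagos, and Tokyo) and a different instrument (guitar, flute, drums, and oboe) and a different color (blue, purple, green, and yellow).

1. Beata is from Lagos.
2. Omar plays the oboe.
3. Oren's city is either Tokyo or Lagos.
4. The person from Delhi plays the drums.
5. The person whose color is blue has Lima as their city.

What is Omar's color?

blue

With clues 1–5, green, purple, and yellow are impossible for Omar's color.
That leaves blue.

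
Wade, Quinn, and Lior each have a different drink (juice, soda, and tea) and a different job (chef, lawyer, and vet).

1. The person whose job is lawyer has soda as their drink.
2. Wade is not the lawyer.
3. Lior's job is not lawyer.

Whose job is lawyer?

Quinn

With clues 1–2, Wade is impossible for the one with job lawyer.
With clues 1–3, Lior is impossible for the one with job lawyer.
That leaves Quinn.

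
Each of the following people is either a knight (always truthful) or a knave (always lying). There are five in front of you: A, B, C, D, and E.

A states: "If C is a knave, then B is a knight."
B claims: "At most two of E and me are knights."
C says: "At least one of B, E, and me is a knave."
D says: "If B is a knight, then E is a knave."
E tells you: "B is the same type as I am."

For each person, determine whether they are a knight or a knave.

Regardless of anyone's role, B's statement is true, so B is a knight.
With that fixed, A's statement is true, so A is a knight.
Consider C. Suppose C is a knave.
Then C's own statement would have to be false, but it can't be — contradiction.
So C is a knight.
Consider D. Suppose D is a knave.
Then no assignment of the remaining roles makes every statement match its speaker's type — contradiction.
So D is a knight.
Consider E. Suppose E is a knight.
Then C's statement comes out false, contradicting C being a knight.
So E is a knave.

A: knight, B: knight, C: knight, D: knight, E: knave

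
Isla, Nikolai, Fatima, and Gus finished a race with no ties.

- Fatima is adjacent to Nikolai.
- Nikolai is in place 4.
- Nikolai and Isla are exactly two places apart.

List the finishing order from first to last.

Gus, Isla, Fatima, Nikolai

From clues 1–2: Fatima → place 3, Nikolai → place 4.
From clues 1–3: Gus → place 1, Isla → place 2.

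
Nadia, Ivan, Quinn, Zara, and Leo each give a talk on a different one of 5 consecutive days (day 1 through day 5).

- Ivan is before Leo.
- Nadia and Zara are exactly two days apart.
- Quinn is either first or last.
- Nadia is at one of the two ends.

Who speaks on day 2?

With clues 1–3, Leo and Quinn are ruled out for day 2.
With clues 1–4, Nadia and Zara are ruled out for day 2.
So day 2 is Ivan.

Ivan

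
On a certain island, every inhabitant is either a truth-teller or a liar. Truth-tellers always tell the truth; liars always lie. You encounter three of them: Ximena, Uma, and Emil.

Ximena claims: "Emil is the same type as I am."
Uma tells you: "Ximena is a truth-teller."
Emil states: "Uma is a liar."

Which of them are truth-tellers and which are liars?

Consider Ximena. Suppose Ximena is a truth-teller.
Then no assignment of the remaining roles makes every statement match its speaker's type — contradiction.
So Ximena is a liar.
With that fixed, Uma's statement is false, so Uma is a liar.
With that fixed, Emil's statement is true, so Emil is a truth-teller.

Ximena: liar, Uma: liar, Emil: truth-teller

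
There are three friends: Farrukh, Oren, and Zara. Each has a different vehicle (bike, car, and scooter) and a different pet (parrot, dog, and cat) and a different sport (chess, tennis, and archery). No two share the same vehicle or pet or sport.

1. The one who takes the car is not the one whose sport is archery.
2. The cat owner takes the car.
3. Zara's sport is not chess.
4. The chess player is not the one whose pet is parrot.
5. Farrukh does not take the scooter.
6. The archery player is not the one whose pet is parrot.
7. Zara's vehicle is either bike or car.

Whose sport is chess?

Farrukh

With clues 1–3, Zara is impossible for the one with sport chess.
With clues 1–7, Oren is impossible for the one with sport chess.
That leaves Farrukh.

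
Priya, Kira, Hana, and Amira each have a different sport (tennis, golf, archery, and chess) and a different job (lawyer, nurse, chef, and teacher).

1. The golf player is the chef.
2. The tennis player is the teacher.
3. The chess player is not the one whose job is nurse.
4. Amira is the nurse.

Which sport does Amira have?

With clues 1–4, chess, golf, and tennis are impossible for Amira's sport.
That leaves archery.

archery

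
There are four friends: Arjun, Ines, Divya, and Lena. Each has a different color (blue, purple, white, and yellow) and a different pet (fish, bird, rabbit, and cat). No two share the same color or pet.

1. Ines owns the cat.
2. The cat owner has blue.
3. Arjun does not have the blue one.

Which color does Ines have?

With clues 1–2, purple, white, and yellow are impossible for Ines's color.
That leaves blue.

blue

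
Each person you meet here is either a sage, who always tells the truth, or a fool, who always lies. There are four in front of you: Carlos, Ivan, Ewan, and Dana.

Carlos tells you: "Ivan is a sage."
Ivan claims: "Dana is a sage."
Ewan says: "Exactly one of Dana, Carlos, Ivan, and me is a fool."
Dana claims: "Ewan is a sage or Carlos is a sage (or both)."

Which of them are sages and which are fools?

Consider Carlos. Suppose Carlos is a sage.
Then no assignment of the remaining roles makes every statement match its speaker's type — contradiction.
So Carlos is a fool.
Consider Ivan. Suppose Ivan is a sage.
Then Carlos's statement comes out true, contradicting Carlos being a fool.
So Ivan is a fool.
With that fixed, Ewan's statement is false, so Ewan is a fool.
With that fixed, Dana's statement is false, so Dana is a fool.

Carlos: fool, Ivan: fool, Ewan: fool, Dana: fool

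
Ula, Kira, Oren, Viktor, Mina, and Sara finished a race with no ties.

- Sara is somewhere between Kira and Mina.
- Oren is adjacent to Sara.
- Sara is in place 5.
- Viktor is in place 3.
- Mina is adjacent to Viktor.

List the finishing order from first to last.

Ula, Mina, Viktor, Oren, Sara, Kira

From clue 1: Sara is in {2,3,4,5}.
From clues 1–2: Oren is in {2,3,4,5}.
From clues 1–3: Oren → place 4, Sara → place 5.
From clues 1–4: Viktor → place 3.
From clues 1–5: Ula → place 1, Mina → place 2, Kira → place 6.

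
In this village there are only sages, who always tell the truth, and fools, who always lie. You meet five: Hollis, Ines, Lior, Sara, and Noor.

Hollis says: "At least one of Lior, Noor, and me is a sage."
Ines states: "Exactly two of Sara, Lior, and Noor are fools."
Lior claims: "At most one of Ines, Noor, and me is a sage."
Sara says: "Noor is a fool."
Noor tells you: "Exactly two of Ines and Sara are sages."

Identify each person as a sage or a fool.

Hollis: sage, Ines: fool, Lior: sage, Sara: sage, Noor: fool

Consider Hollis. Suppose Hollis is a fool.
Then no assignment of the remaining roles makes every statement match its speaker's type — contradiction.
So Hollis is a sage.
Consider Ines. Suppose Ines is a sage.
Then no assignment of the remaining roles makes every statement match its speaker's type — contradiction.
So Ines is a fool.
With that fixed, Noor's statement is false, so Noor is a fool.
With that fixed, Lior's statement is true, so Lior is a sage.
With that fixed, Sara's statement is true, so Sara is a sage.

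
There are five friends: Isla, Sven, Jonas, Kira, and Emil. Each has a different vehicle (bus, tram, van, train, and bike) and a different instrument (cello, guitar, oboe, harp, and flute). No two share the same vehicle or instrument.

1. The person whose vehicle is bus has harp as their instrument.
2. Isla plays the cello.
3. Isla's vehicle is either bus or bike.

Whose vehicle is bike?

With clues 1–3, Emil, Jonas, Kira, and Sven are impossible for the one with vehicle bike.
That leaves Isla.

Isla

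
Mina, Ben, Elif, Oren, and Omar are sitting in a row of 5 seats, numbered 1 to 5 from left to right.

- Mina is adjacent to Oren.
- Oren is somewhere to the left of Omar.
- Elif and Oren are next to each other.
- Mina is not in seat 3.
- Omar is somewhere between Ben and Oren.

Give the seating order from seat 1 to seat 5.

Mina, Oren, Elif, Omar, Ben

From clues 1–2: Omar is in {3,4,5}.
From clues 1–3: Oren is in {2,3}.
From clues 1–5: Mina → seat 1, Oren → seat 2, Elif → seat 3, Omar → seat 4, Ben → seat 5.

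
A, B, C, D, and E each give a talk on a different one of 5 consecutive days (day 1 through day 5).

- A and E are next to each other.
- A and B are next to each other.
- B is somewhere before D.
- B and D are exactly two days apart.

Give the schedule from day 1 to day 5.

E, A, B, C, D

From clues 1–2: A is in {2,3,4}.
From clues 1–3: A is in {2,3}.
From clues 1–4: E → day 1, A → day 2, B → day 3, C → day 4, D → day 5.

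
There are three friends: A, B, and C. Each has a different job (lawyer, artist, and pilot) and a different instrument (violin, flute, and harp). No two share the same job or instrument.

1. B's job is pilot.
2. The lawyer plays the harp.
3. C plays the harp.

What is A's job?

artist

Clue 1 rules out pilot for A's job.
With clues 1–3, lawyer is impossible for A's job.
That leaves artist.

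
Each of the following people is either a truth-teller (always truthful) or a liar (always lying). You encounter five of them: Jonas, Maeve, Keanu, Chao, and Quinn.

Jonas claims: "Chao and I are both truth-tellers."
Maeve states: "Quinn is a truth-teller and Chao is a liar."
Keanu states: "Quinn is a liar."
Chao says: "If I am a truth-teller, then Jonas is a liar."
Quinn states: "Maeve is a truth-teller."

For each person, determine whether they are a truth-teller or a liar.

Consider Jonas. Suppose Jonas is a truth-teller.
Then whichever role Chao has, Chao's statement has the wrong truth value — contradiction.
So Jonas is a liar.
With that fixed, Chao's statement is true, so Chao is a truth-teller.
With that fixed, Maeve's statement is false, so Maeve is a liar.
With that fixed, Quinn's statement is false, so Quinn is a liar.
With that fixed, Keanu's statement is true, so Keanu is a truth-teller.

Jonas: liar, Maeve: liar, Keanu: truth-teller, Chao: truth-teller, Quinn: liar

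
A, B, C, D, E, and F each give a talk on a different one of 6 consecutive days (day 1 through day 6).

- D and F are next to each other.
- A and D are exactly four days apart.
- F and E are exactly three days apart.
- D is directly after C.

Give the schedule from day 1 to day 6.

A, B, E, C, D, F

From clues 1–2: A is in {1,2,5,6}.
From clues 1–3: A is in {1,6}.
From clues 1–4: A → day 1, B → day 2, E → day 3, C → day 4, D → day 5, F → day 6.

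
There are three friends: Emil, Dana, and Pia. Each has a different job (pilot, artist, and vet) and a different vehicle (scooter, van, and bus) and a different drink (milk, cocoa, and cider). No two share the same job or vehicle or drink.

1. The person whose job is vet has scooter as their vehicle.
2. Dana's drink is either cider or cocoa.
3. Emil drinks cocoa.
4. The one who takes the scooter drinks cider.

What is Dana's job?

vet

With clues 1–4, artist and pilot are impossible for Dana's job.
That leaves vet.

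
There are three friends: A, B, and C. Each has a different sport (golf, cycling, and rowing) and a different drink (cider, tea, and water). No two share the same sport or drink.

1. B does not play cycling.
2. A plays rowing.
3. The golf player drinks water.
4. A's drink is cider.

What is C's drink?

With clues 1–3, water is impossible for C's drink.
With clues 1–4, cider is impossible for C's drink.
That leaves tea.

tea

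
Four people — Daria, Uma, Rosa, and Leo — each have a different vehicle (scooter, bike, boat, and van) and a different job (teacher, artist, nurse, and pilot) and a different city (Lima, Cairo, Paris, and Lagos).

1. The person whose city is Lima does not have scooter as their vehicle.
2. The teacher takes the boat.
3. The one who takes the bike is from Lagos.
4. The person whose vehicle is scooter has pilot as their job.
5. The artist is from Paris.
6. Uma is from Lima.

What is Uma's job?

With clues 1–6, artist, nurse, and pilot are impossible for Uma's job.
That leaves teacher.

teacher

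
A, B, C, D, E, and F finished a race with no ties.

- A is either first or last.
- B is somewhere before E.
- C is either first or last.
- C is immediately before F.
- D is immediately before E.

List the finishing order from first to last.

From clue 1: A is in {1,6}.
From clues 1–4: C → place 1, F → place 2, A → place 6.
From clues 1–5: B → place 3, D → place 4, E → place 5.

C, F, B, D, E, A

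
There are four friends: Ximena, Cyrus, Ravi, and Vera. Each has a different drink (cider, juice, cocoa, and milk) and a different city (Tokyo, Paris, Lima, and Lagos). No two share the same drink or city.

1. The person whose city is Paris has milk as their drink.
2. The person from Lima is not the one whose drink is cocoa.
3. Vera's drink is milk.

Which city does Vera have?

Paris

With clues 1–3, Lagos, Lima, and Tokyo are impossible for Vera's city.
That leaves Paris.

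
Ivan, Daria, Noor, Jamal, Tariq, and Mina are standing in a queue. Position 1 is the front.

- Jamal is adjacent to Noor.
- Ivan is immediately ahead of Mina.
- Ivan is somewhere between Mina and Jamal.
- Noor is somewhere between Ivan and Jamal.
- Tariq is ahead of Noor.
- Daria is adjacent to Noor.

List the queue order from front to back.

Tariq, Jamal, Noor, Daria, Ivan, Mina

From clues 1–2: Ivan is in {1,2,3,4,5}.
From clues 1–3: Ivan is in {3,4,5}.
From clues 1–5: Ivan is in {4,5}.
From clues 1–6: Tariq → position 1, Jamal → position 2, Noor → position 3, Daria → position 4, Ivan → position 5, Mina → position 6.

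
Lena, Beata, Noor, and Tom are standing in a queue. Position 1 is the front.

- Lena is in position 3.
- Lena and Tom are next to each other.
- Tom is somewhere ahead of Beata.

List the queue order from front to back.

From clue 1: Lena → position 3.
From clues 1–2: Tom is in {2,4}.
From clues 1–3: Noor → position 1, Tom → position 2, Beata → position 4.

Noor, Tom, Lena, Beata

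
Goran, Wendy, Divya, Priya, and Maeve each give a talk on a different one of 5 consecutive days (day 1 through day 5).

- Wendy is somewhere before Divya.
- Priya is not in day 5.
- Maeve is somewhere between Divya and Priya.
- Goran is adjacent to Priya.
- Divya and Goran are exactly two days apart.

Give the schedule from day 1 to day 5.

From clue 1: Wendy is in {1,2,3,4}.
From clues 1–3: Divya is in {2,4,5}.
From clues 1–4: Divya is in {2,5}.
From clues 1–5: Wendy → day 1, Priya → day 2, Goran → day 3, Maeve → day 4, Divya → day 5.

Wendy, Priya, Goran, Maeve, Divya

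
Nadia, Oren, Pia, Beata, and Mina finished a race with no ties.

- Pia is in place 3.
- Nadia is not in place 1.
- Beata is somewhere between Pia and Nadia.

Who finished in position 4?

Beata

With clue 1, Pia is ruled out for place 4.
With clues 1–3, Mina, Nadia, and Oren are ruled out for place 4.
So place 4 is Beata.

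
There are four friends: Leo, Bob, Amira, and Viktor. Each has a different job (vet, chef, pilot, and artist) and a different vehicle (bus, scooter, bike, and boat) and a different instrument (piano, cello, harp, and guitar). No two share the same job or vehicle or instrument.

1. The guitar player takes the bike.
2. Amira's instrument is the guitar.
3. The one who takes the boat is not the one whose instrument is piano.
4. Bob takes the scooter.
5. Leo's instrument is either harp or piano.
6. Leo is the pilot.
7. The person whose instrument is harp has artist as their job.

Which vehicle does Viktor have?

boat

With clues 1–2, bike is impossible for Viktor's vehicle.
With clues 1–4, scooter is impossible for Viktor's vehicle.
With clues 1–7, bus is impossible for Viktor's vehicle.
That leaves boat.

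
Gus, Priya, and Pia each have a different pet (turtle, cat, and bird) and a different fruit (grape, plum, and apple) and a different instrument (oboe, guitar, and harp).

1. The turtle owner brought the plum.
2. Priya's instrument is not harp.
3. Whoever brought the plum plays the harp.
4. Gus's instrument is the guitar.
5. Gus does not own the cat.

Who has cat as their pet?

With clues 1–4, Pia is impossible for the one with pet cat.
With clues 1–5, Gus is impossible for the one with pet cat.
That leaves Priya.

Priya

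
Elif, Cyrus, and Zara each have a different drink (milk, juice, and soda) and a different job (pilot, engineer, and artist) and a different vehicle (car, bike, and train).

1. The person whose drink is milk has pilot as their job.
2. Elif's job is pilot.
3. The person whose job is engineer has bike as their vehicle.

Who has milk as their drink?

Elif

With clues 1–2, Cyrus and Zara are impossible for the one with drink milk.
That leaves Elif.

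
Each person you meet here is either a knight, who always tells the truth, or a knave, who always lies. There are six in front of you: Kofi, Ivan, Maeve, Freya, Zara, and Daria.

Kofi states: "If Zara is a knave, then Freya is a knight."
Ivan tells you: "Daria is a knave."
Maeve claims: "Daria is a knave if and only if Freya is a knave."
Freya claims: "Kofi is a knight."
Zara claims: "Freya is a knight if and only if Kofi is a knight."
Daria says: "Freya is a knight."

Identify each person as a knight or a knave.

Kofi: knight, Ivan: knave, Maeve: knight, Freya: knight, Zara: knight, Daria: knight

Consider Kofi. Suppose Kofi is a knave.
Then no assignment of the remaining roles makes every statement match its speaker's type — contradiction.
So Kofi is a knight.
With that fixed, Freya's statement is true, so Freya is a knight.
With that fixed, Zara's statement is true, so Zara is a knight.
With that fixed, Daria's statement is true, so Daria is a knight.
With that fixed, Ivan's statement is false, so Ivan is a knave.
With that fixed, Maeve's statement is true, so Maeve is a knight.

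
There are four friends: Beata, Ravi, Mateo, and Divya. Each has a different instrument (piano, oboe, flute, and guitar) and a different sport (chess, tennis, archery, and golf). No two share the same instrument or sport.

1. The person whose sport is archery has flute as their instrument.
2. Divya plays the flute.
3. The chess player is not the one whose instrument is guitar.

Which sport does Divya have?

With clues 1–2, chess, golf, and tennis are impossible for Divya's sport.
That leaves archery.

archery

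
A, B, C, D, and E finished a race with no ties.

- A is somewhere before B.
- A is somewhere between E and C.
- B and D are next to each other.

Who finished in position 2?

A

With clues 1–2, B is ruled out for place 2.
With clues 1–3, C, D, and E are ruled out for place 2.
So place 2 is A.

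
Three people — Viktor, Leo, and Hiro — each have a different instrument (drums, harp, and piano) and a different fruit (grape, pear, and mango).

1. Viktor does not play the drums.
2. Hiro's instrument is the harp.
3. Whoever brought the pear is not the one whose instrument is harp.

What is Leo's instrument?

With clues 1–2, harp and piano are impossible for Leo's instrument.
That leaves drums.

drums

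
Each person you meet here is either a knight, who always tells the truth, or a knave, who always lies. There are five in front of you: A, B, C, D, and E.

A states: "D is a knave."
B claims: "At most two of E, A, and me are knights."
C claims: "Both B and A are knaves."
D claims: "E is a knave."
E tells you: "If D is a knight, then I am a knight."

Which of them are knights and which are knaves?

Consider A. Suppose A is a knight.
Then no assignment of the remaining roles makes every statement match its speaker's type — contradiction.
So A is a knave.
With that fixed, B's statement is true, so B is a knight.
With that fixed, C's statement is false, so C is a knave.
Consider D. Suppose D is a knave.
Then A's statement comes out true, contradicting A being a knave.
So D is a knight.
Consider E. Suppose E is a knight.
Then D's statement comes out false, contradicting D being a knight.
So E is a knave.

A: knave, B: knight, C: knave, D: knight, E: knave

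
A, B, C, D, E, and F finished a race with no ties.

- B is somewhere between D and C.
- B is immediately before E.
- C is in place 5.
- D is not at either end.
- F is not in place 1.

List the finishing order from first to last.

A, D, B, E, C, F

From clue 1: B is in {2,3,4,5}.
From clues 1–2: B is in {2,3,4}.
From clues 1–3: C → place 5.
From clues 1–4: D → place 2, B → place 3, E → place 4.
From clues 1–5: A → place 1, F → place 6.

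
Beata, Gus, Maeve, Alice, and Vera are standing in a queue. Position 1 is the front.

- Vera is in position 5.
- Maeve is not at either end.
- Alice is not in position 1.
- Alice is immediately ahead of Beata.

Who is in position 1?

With clue 1, Vera is ruled out for position 1.
With clues 1–2, Maeve is ruled out for position 1.
With clues 1–3, Alice is ruled out for position 1.
With clues 1–4, Beata is ruled out for position 1.
So position 1 is Gus.

Gus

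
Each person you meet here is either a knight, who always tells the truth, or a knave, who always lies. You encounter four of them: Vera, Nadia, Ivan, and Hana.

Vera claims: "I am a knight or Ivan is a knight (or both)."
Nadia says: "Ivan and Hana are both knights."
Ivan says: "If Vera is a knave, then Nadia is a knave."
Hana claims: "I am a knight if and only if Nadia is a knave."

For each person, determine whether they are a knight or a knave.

Consider Vera. Suppose Vera is a knave.
Then no assignment of the remaining roles makes every statement match its speaker's type — contradiction.
So Vera is a knight.
With that fixed, Ivan's statement is true, so Ivan is a knight.
Consider Nadia. Suppose Nadia is a knight.
Then whichever role Hana has, Hana's statement has the wrong truth value — contradiction.
So Nadia is a knave.
Consider Hana. Suppose Hana is a knight.
Then Nadia's statement comes out true, contradicting Nadia being a knave.
So Hana is a knave.

Vera: knight, Nadia: knave, Ivan: knight, Hana: knave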